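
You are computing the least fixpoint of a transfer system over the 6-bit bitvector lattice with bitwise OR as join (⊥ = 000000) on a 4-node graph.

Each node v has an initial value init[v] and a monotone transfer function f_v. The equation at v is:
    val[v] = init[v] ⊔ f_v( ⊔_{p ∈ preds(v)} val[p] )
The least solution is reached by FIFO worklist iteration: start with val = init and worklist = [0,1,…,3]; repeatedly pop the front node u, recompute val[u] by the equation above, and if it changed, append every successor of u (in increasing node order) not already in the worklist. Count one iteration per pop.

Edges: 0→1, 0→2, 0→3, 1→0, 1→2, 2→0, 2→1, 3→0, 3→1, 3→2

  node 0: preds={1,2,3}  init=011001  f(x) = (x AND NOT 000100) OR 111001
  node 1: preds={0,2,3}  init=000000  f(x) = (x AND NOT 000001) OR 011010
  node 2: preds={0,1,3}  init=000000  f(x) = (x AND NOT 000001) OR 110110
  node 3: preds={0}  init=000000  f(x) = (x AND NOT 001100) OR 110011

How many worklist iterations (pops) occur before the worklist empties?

9

Iteration log — 9 steps:
  step 1. node 0  ⊔preds=000000  new=111001  old=011001  +wl: 
  step 2. node 1  ⊔preds=111001  new=111010  old=000000  +wl: 0
  step 3. node 2  ⊔preds=111011  new=111110  old=000000  +wl: 1
  step 4. node 3  ⊔preds=111001  new=110011  old=000000  +wl: 2
  step 5. node 0  ⊔preds=111111  new=111011  old=111001  +wl: 3
  step 6. node 1  ⊔preds=111111  new=111110  old=111010  +wl: 0
  step 7. node 2  ⊔preds=111111  new=111110  stable
  step 8. node 3  ⊔preds=111011  new=110011  stable
  step 9. node 0  ⊔preds=111111  new=111011  stable

Least fixpoint reached:
  node 0: 111011
  node 1: 111110
  node 2: 111110
  node 3: 110011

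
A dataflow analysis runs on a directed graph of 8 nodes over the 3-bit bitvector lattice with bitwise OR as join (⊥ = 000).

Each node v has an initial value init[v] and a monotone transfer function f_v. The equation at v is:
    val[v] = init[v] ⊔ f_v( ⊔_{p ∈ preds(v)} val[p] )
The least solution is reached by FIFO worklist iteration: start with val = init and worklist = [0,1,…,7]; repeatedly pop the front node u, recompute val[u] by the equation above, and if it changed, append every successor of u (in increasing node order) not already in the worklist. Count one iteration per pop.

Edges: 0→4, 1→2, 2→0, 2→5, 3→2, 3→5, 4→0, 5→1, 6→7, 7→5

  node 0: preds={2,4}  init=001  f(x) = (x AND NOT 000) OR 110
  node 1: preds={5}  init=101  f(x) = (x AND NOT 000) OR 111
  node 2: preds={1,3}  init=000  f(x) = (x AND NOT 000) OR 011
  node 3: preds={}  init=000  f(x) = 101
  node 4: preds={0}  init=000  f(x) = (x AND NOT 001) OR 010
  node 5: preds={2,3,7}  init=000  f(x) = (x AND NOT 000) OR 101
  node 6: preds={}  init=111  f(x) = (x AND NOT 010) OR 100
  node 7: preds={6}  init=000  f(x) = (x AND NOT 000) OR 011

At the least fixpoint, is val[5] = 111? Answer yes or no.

yes

Worklist (12 pops):
  #1 pop 0: in=000 → 111 (was 001); enqueue []
  #2 pop 1: in=000 → 111 (was 101); enqueue []
  #3 pop 2: in=111 → 111 (was 000); enqueue [0]
  #4 pop 3: in=000 → 101 (was 000); enqueue [2]
  #5 pop 4: in=111 → 110 (was 000); enqueue []
  #6 pop 5: in=111 → 111 (was 000); enqueue [1]
  #7 pop 6: in=000 → 111 (no change)
  #8 pop 7: in=111 → 111 (was 000); enqueue [5]
  #9 pop 0: in=111 → 111 (no change)
  #10 pop 2: in=111 → 111 (no change)
  #11 pop 1: in=111 → 111 (no change)
  #12 pop 5: in=111 → 111 (no change)

Fixpoint:
  val[0] = 111
  val[1] = 111
  val[2] = 111
  val[3] = 101
  val[4] = 110
  val[5] = 111
  val[6] = 111
  val[7] = 111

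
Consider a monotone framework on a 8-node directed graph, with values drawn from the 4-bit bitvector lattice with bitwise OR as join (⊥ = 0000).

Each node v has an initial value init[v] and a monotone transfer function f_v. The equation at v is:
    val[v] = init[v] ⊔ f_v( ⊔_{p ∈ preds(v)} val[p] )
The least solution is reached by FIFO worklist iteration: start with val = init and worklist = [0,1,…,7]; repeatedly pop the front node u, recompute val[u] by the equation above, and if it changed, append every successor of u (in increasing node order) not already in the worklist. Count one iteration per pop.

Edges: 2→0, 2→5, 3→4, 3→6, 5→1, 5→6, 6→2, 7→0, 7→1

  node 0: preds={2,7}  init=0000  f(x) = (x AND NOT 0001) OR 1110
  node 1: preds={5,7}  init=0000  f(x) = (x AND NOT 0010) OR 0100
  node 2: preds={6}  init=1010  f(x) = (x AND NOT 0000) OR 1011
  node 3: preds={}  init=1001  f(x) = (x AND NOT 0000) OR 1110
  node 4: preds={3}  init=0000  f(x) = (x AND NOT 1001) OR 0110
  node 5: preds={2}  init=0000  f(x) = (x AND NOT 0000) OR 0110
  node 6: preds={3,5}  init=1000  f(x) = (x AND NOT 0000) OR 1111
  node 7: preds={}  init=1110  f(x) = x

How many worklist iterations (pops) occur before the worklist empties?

Trace (13 dequeues):
  [1] u=0 | in 1110 | out 1110 | prev 0000 | push {}
  [2] u=1 | in 1110 | out 1100 | prev 0000 | push {}
  [3] u=2 | in 1000 | out 1011 | prev 1010 | push {0}
  [4] u=3 | in 0000 | out 1111 | prev 1001 | push {}
  [5] u=4 | in 1111 | out 0110 | prev 0000 | push {}
  [6] u=5 | in 1011 | out 1111 | prev 0000 | push {1}
  [7] u=6 | in 1111 | out 1111 | prev 1000 | push {2}
  [8] u=7 | in 0000 | out 1110 | ==
  [9] u=0 | in 1111 | out 1110 | ==
  [10] u=1 | in 1111 | out 1101 | prev 1100 | push {}
  [11] u=2 | in 1111 | out 1111 | prev 1011 | push {0,5}
  [12] u=0 | in 1111 | out 1110 | ==
  [13] u=5 | in 1111 | out 1111 | ==

Converged values:
  [0] 1110
  [1] 1101
  [2] 1111
  [3] 1111
  [4] 0110
  [5] 1111
  [6] 1111
  [7] 1110

13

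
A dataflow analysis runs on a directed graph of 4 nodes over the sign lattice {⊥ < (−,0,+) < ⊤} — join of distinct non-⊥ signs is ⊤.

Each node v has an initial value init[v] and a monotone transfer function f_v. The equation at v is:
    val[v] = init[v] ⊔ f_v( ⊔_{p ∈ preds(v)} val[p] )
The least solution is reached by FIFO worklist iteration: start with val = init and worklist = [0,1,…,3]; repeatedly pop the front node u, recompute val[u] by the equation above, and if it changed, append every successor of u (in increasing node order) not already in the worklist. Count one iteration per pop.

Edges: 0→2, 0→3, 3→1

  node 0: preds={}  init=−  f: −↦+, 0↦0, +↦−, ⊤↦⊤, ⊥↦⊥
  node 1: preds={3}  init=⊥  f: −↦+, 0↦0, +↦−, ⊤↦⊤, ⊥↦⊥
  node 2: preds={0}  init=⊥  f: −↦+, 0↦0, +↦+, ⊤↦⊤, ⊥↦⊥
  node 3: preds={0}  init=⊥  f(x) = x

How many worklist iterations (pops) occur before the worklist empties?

Iteration log — 5 steps:
  step 1. node 0  ⊔preds=⊥  new=−  stable
  step 2. node 1  ⊔preds=⊥  new=⊥  stable
  step 3. node 2  ⊔preds=−  new=+  old=⊥  +wl: 
  step 4. node 3  ⊔preds=−  new=−  old=⊥  +wl: 1
  step 5. node 1  ⊔preds=−  new=+  old=⊥  +wl: 

Least fixpoint reached:
  node 0: −
  node 1: +
  node 2: +
  node 3: −

5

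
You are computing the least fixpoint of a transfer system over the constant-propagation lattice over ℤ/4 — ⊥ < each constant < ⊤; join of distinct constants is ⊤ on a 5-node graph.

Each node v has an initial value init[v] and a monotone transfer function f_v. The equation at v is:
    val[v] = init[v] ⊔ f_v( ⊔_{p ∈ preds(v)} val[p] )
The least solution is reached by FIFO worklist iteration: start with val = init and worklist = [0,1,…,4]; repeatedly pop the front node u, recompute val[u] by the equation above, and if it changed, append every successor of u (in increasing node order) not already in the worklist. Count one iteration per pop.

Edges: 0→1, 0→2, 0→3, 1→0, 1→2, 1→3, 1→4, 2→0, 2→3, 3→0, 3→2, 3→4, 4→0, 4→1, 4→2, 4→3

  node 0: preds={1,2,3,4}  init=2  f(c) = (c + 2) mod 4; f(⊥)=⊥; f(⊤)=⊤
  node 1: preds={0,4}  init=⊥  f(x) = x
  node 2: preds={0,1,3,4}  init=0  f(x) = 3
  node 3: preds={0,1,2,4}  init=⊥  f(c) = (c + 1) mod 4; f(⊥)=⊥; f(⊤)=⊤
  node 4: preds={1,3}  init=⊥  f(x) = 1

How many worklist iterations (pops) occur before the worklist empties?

Trace (12 dequeues):
  [1] u=0 | in 0 | out 2 | ==
  [2] u=1 | in 2 | out 2 | prev ⊥ | push {0}
  [3] u=2 | in 2 | out ⊤ | prev 0 | push {}
  [4] u=3 | in ⊤ | out ⊤ | prev ⊥ | push {2}
  [5] u=4 | in ⊤ | out 1 | prev ⊥ | push {1,3}
  [6] u=0 | in ⊤ | out ⊤ | prev 2 | push {}
  [7] u=2 | in ⊤ | out ⊤ | ==
  [8] u=1 | in ⊤ | out ⊤ | prev 2 | push {0,2,4}
  [9] u=3 | in ⊤ | out ⊤ | ==
  [10] u=0 | in ⊤ | out ⊤ | ==
  [11] u=2 | in ⊤ | out ⊤ | ==
  [12] u=4 | in ⊤ | out 1 | ==

Converged values:
  [0] ⊤
  [1] ⊤
  [2] ⊤
  [3] ⊤
  [4] 1

12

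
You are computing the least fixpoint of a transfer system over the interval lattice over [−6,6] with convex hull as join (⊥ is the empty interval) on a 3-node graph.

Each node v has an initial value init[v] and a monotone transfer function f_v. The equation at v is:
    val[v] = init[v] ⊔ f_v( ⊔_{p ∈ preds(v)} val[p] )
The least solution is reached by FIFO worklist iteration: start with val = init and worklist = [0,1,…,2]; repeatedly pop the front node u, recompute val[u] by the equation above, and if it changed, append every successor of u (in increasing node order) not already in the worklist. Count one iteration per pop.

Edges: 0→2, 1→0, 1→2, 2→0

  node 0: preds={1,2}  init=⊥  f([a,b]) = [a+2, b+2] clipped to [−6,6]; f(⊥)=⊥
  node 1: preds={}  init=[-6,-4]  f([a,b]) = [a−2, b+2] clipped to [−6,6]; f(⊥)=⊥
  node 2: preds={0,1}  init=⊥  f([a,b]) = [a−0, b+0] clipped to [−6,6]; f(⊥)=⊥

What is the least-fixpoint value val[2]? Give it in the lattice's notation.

[-6,6]

Worklist (12 pops):
  #1 pop 0: in=[-6,-4] → [-4,-2] (was ⊥); enqueue []
  #2 pop 1: in=⊥ → [-6,-4] (no change)
  #3 pop 2: in=[-6,-2] → [-6,-2] (was ⊥); enqueue [0]
  #4 pop 0: in=[-6,-2] → [-4,0] (was [-4,-2]); enqueue [2]
  #5 pop 2: in=[-6,0] → [-6,0] (was [-6,-2]); enqueue [0]
  #6 pop 0: in=[-6,0] → [-4,2] (was [-4,0]); enqueue [2]
  #7 pop 2: in=[-6,2] → [-6,2] (was [-6,0]); enqueue [0]
  #8 pop 0: in=[-6,2] → [-4,4] (was [-4,2]); enqueue [2]
  #9 pop 2: in=[-6,4] → [-6,4] (was [-6,2]); enqueue [0]
  #10 pop 0: in=[-6,4] → [-4,6] (was [-4,4]); enqueue [2]
  #11 pop 2: in=[-6,6] → [-6,6] (was [-6,4]); enqueue [0]
  #12 pop 0: in=[-6,6] → [-4,6] (no change)

Fixpoint:
  val[0] = [-4,6]
  val[1] = [-6,-4]
  val[2] = [-6,6]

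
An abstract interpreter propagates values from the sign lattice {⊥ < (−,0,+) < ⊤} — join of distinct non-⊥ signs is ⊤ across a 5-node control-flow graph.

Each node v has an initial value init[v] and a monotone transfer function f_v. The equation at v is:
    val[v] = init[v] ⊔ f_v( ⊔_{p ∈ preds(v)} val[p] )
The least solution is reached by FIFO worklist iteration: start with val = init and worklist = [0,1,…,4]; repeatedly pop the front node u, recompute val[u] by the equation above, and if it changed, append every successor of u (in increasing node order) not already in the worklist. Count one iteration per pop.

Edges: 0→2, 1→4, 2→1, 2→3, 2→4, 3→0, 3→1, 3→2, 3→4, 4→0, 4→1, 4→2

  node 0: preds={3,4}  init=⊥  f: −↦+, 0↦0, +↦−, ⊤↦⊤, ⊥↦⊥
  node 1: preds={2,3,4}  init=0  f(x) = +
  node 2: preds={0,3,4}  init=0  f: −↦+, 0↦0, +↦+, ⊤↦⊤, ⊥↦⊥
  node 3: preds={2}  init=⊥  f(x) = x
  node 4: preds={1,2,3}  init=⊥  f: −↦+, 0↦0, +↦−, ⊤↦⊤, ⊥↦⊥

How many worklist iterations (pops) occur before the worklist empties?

Trace (14 dequeues):
  [1] u=0 | in ⊥ | out ⊥ | ==
  [2] u=1 | in 0 | out ⊤ | prev 0 | push {}
  [3] u=2 | in ⊥ | out 0 | ==
  [4] u=3 | in 0 | out 0 | prev ⊥ | push {0,1,2}
  [5] u=4 | in ⊤ | out ⊤ | prev ⊥ | push {}
  [6] u=0 | in ⊤ | out ⊤ | prev ⊥ | push {}
  [7] u=1 | in ⊤ | out ⊤ | ==
  [8] u=2 | in ⊤ | out ⊤ | prev 0 | push {1,3,4}
  [9] u=1 | in ⊤ | out ⊤ | ==
  [10] u=3 | in ⊤ | out ⊤ | prev 0 | push {0,1,2}
  [11] u=4 | in ⊤ | out ⊤ | ==
  [12] u=0 | in ⊤ | out ⊤ | ==
  [13] u=1 | in ⊤ | out ⊤ | ==
  [14] u=2 | in ⊤ | out ⊤ | ==

Converged values:
  [0] ⊤
  [1] ⊤
  [2] ⊤
  [3] ⊤
  [4] ⊤

14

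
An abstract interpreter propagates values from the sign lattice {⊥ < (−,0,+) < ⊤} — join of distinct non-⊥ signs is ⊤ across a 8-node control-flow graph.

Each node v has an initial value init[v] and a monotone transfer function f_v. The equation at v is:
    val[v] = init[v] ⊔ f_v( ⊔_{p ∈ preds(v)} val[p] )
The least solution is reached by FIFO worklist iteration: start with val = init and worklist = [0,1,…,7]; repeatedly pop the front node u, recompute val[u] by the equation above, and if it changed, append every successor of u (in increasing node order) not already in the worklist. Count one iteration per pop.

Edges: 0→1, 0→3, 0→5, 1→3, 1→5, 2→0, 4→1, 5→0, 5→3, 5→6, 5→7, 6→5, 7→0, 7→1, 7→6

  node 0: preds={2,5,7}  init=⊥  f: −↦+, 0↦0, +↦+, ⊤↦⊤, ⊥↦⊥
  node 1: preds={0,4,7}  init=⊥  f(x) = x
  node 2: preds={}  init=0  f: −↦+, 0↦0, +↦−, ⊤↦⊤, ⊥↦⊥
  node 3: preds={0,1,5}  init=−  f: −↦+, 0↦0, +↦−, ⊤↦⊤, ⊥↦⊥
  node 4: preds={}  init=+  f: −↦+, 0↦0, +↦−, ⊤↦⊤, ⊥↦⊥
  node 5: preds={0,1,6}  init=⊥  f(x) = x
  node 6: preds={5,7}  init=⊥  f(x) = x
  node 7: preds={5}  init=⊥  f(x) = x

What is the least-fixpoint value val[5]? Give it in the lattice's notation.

Iteration log — 13 steps:
  step 1. node 0  ⊔preds=0  new=0  old=⊥  +wl: 
  step 2. node 1  ⊔preds=⊤  new=⊤  old=⊥  +wl: 
  step 3. node 2  ⊔preds=⊥  new=0  stable
  step 4. node 3  ⊔preds=⊤  new=⊤  old=−  +wl: 
  step 5. node 4  ⊔preds=⊥  new=+  stable
  step 6. node 5  ⊔preds=⊤  new=⊤  old=⊥  +wl: 0,3
  step 7. node 6  ⊔preds=⊤  new=⊤  old=⊥  +wl: 5
  step 8. node 7  ⊔preds=⊤  new=⊤  old=⊥  +wl: 1,6
  step 9. node 0  ⊔preds=⊤  new=⊤  old=0  +wl: 
  step 10. node 3  ⊔preds=⊤  new=⊤  stable
  step 11. node 5  ⊔preds=⊤  new=⊤  stable
  step 12. node 1  ⊔preds=⊤  new=⊤  stable
  step 13. node 6  ⊔preds=⊤  new=⊤  stable

Least fixpoint reached:
  node 0: ⊤
  node 1: ⊤
  node 2: 0
  node 3: ⊤
  node 4: +
  node 5: ⊤
  node 6: ⊤
  node 7: ⊤

⊤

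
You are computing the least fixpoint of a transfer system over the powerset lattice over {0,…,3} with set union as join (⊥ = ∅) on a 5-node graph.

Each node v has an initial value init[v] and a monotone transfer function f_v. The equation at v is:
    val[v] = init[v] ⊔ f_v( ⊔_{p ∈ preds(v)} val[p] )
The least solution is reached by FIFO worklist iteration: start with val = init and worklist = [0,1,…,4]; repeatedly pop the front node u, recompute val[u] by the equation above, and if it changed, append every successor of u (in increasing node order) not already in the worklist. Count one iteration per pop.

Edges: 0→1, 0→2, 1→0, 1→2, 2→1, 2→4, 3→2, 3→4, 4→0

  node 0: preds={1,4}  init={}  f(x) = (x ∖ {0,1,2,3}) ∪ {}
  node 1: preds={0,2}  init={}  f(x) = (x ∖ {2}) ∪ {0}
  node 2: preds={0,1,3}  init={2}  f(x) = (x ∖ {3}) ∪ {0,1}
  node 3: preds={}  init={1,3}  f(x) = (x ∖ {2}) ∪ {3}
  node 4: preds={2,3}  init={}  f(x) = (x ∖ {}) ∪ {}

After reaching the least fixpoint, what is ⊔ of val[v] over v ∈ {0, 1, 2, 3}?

Worklist (9 pops):
  #1 pop 0: in={} → {} (no change)
  #2 pop 1: in={2} → {0} (was {}); enqueue [0]
  #3 pop 2: in={0,1,3} → {0,1,2} (was {2}); enqueue [1]
  #4 pop 3: in={} → {1,3} (no change)
  #5 pop 4: in={0,1,2,3} → {0,1,2,3} (was {}); enqueue []
  #6 pop 0: in={0,1,2,3} → {} (no change)
  #7 pop 1: in={0,1,2} → {0,1} (was {0}); enqueue [0,2]
  #8 pop 0: in={0,1,2,3} → {} (no change)
  #9 pop 2: in={0,1,3} → {0,1,2} (no change)

Fixpoint:
  val[0] = {}
  val[1] = {0,1}
  val[2] = {0,1,2}
  val[3] = {1,3}
  val[4] = {0,1,2,3}

{0,1,2,3}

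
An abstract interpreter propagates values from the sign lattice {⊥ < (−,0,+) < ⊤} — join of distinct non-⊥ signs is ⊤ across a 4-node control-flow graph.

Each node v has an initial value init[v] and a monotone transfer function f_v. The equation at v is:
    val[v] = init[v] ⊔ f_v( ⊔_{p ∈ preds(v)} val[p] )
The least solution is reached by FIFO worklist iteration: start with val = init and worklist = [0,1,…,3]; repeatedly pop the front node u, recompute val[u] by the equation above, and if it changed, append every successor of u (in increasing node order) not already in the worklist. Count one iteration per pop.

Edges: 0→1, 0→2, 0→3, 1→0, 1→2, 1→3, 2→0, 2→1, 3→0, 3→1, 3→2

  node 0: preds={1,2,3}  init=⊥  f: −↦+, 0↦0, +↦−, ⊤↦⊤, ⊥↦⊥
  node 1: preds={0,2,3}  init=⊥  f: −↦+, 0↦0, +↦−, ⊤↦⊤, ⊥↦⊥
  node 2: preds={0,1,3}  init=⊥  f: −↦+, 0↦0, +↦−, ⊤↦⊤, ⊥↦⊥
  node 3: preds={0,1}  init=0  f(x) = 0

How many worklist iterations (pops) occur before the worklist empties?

Worklist (6 pops):
  #1 pop 0: in=0 → 0 (was ⊥); enqueue []
  #2 pop 1: in=0 → 0 (was ⊥); enqueue [0]
  #3 pop 2: in=0 → 0 (was ⊥); enqueue [1]
  #4 pop 3: in=0 → 0 (no change)
  #5 pop 0: in=0 → 0 (no change)
  #6 pop 1: in=0 → 0 (no change)

Fixpoint:
  val[0] = 0
  val[1] = 0
  val[2] = 0
  val[3] = 0

6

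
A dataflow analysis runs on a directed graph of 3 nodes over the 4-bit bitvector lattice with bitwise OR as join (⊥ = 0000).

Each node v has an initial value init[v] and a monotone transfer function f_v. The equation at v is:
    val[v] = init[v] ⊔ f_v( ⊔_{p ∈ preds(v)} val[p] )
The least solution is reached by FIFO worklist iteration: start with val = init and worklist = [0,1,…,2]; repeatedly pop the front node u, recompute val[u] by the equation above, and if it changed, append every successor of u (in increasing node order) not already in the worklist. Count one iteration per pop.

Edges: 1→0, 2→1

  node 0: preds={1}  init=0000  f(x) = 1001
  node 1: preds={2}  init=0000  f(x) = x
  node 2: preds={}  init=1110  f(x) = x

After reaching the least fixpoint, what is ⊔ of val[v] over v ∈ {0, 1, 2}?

Trace (4 dequeues):
  [1] u=0 | in 0000 | out 1001 | prev 0000 | push {}
  [2] u=1 | in 1110 | out 1110 | prev 0000 | push {0}
  [3] u=2 | in 0000 | out 1110 | ==
  [4] u=0 | in 1110 | out 1001 | ==

Converged values:
  [0] 1001
  [1] 1110
  [2] 1110

1111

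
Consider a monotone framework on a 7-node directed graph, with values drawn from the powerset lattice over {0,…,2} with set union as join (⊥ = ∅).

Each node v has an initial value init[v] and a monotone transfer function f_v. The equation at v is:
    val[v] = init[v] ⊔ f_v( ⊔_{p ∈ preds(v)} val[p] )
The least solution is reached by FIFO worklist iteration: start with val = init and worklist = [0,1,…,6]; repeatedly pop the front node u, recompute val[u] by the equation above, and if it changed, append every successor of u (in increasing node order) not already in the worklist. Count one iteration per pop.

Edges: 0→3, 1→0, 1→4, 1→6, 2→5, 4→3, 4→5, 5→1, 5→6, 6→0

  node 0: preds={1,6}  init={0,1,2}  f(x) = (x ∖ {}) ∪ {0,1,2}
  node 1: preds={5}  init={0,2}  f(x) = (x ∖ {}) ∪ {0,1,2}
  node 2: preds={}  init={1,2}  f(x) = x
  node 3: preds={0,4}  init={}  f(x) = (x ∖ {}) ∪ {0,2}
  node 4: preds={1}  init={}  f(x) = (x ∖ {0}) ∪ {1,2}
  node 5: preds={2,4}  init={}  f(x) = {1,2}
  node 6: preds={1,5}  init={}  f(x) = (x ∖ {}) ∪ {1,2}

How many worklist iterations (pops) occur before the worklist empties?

10

Worklist (10 pops):
  #1 pop 0: in={0,2} → {0,1,2} (no change)
  #2 pop 1: in={} → {0,1,2} (was {0,2}); enqueue [0]
  #3 pop 2: in={} → {1,2} (no change)
  #4 pop 3: in={0,1,2} → {0,1,2} (was {}); enqueue []
  #5 pop 4: in={0,1,2} → {1,2} (was {}); enqueue [3]
  #6 pop 5: in={1,2} → {1,2} (was {}); enqueue [1]
  #7 pop 6: in={0,1,2} → {0,1,2} (was {}); enqueue []
  #8 pop 0: in={0,1,2} → {0,1,2} (no change)
  #9 pop 3: in={0,1,2} → {0,1,2} (no change)
  #10 pop 1: in={1,2} → {0,1,2} (no change)

Fixpoint:
  val[0] = {0,1,2}
  val[1] = {0,1,2}
  val[2] = {1,2}
  val[3] = {0,1,2}
  val[4] = {1,2}
  val[5] = {1,2}
  val[6] = {0,1,2}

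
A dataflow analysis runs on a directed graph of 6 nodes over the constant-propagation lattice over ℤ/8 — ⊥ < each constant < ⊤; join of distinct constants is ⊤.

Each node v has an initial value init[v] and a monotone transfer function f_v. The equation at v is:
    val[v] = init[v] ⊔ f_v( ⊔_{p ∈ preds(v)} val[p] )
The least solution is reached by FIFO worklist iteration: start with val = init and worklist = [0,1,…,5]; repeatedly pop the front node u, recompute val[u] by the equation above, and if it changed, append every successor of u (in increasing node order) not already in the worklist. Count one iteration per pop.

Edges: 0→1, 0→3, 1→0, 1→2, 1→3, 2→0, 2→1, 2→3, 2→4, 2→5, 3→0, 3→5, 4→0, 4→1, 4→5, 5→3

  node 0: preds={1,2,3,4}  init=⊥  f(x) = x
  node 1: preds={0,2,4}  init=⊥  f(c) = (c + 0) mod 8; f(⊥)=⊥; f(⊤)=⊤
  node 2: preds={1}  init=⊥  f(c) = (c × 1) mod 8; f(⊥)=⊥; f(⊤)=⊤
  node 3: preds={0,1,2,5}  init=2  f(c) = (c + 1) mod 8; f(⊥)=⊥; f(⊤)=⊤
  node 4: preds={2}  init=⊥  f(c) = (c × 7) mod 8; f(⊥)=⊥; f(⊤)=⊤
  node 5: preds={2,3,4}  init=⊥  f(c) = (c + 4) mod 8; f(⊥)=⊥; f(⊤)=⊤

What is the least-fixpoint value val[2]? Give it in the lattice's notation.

Iteration log — 18 steps:
  step 1. node 0  ⊔preds=2  new=2  old=⊥  +wl: 
  step 2. node 1  ⊔preds=2  new=2  old=⊥  +wl: 0
  step 3. node 2  ⊔preds=2  new=2  old=⊥  +wl: 1
  step 4. node 3  ⊔preds=2  new=⊤  old=2  +wl: 
  step 5. node 4  ⊔preds=2  new=6  old=⊥  +wl: 
  step 6. node 5  ⊔preds=⊤  new=⊤  old=⊥  +wl: 3
  step 7. node 0  ⊔preds=⊤  new=⊤  old=2  +wl: 
  step 8. node 1  ⊔preds=⊤  new=⊤  old=2  +wl: 0,2
  step 9. node 3  ⊔preds=⊤  new=⊤  stable
  step 10. node 0  ⊔preds=⊤  new=⊤  stable
  step 11. node 2  ⊔preds=⊤  new=⊤  old=2  +wl: 0,1,3,4,5
  step 12. node 0  ⊔preds=⊤  new=⊤  stable
  step 13. node 1  ⊔preds=⊤  new=⊤  stable
  step 14. node 3  ⊔preds=⊤  new=⊤  stable
  step 15. node 4  ⊔preds=⊤  new=⊤  old=6  +wl: 0,1
  step 16. node 5  ⊔preds=⊤  new=⊤  stable
  step 17. node 0  ⊔preds=⊤  new=⊤  stable
  step 18. node 1  ⊔preds=⊤  new=⊤  stable

Least fixpoint reached:
  node 0: ⊤
  node 1: ⊤
  node 2: ⊤
  node 3: ⊤
  node 4: ⊤
  node 5: ⊤

⊤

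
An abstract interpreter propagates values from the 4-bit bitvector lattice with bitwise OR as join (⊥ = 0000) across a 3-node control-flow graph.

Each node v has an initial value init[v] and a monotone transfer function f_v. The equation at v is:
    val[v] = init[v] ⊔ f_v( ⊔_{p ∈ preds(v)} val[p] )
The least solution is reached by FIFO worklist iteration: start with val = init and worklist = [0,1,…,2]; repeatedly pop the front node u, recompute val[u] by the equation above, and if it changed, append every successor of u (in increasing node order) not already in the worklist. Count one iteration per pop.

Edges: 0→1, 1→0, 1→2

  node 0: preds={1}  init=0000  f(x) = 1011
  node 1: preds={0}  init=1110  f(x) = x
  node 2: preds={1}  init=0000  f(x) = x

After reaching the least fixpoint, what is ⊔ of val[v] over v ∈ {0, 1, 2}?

Iteration log — 4 steps:
  step 1. node 0  ⊔preds=1110  new=1011  old=0000  +wl: 
  step 2. node 1  ⊔preds=1011  new=1111  old=1110  +wl: 0
  step 3. node 2  ⊔preds=1111  new=1111  old=0000  +wl: 
  step 4. node 0  ⊔preds=1111  new=1011  stable

Least fixpoint reached:
  node 0: 1011
  node 1: 1111
  node 2: 1111

1111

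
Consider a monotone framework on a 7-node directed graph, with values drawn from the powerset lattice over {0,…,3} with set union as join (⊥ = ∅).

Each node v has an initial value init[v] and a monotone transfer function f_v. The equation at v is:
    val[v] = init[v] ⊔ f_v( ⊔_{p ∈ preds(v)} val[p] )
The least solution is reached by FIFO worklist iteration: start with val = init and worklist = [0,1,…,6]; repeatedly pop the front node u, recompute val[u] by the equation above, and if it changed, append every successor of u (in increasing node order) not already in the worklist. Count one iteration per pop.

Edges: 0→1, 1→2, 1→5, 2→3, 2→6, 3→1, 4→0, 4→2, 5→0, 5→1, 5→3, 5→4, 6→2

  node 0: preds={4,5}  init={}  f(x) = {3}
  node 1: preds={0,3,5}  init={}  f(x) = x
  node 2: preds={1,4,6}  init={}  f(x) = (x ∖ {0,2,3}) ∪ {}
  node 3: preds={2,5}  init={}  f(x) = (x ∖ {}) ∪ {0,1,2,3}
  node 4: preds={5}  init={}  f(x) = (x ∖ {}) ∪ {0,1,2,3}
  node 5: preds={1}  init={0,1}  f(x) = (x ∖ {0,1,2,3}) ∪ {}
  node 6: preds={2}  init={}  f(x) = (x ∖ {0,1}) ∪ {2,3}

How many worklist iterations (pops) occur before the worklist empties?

11

Worklist (11 pops):
  #1 pop 0: in={0,1} → {3} (was {}); enqueue []
  #2 pop 1: in={0,1,3} → {0,1,3} (was {}); enqueue []
  #3 pop 2: in={0,1,3} → {1} (was {}); enqueue []
  #4 pop 3: in={0,1} → {0,1,2,3} (was {}); enqueue [1]
  #5 pop 4: in={0,1} → {0,1,2,3} (was {}); enqueue [0,2]
  #6 pop 5: in={0,1,3} → {0,1} (no change)
  #7 pop 6: in={1} → {2,3} (was {}); enqueue []
  #8 pop 1: in={0,1,2,3} → {0,1,2,3} (was {0,1,3}); enqueue [5]
  #9 pop 0: in={0,1,2,3} → {3} (no change)
  #10 pop 2: in={0,1,2,3} → {1} (no change)
  #11 pop 5: in={0,1,2,3} → {0,1} (no change)

Fixpoint:
  val[0] = {3}
  val[1] = {0,1,2,3}
  val[2] = {1}
  val[3] = {0,1,2,3}
  val[4] = {0,1,2,3}
  val[5] = {0,1}
  val[6] = {2,3}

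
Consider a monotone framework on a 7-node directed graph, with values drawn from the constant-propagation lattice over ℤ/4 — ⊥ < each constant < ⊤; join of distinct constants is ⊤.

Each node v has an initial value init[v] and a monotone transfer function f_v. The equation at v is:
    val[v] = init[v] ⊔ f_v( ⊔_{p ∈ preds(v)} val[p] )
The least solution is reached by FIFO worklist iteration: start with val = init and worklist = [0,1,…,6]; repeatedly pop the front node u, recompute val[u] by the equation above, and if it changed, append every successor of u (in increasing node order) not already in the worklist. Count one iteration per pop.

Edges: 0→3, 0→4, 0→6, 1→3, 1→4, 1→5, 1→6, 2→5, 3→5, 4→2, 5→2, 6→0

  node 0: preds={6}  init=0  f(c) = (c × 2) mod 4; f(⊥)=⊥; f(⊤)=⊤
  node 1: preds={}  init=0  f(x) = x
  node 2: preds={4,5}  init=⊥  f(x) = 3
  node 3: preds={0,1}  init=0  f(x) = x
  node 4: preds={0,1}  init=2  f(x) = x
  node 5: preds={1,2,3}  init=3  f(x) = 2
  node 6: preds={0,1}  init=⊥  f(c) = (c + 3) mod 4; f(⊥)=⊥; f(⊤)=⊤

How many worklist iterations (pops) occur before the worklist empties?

Trace (14 dequeues):
  [1] u=0 | in ⊥ | out 0 | ==
  [2] u=1 | in ⊥ | out 0 | ==
  [3] u=2 | in ⊤ | out 3 | prev ⊥ | push {}
  [4] u=3 | in 0 | out 0 | ==
  [5] u=4 | in 0 | out ⊤ | prev 2 | push {2}
  [6] u=5 | in ⊤ | out ⊤ | prev 3 | push {}
  [7] u=6 | in 0 | out 3 | prev ⊥ | push {0}
  [8] u=2 | in ⊤ | out 3 | ==
  [9] u=0 | in 3 | out ⊤ | prev 0 | push {3,4,6}
  [10] u=3 | in ⊤ | out ⊤ | prev 0 | push {5}
  [11] u=4 | in ⊤ | out ⊤ | ==
  [12] u=6 | in ⊤ | out ⊤ | prev 3 | push {0}
  [13] u=5 | in ⊤ | out ⊤ | ==
  [14] u=0 | in ⊤ | out ⊤ | ==

Converged values:
  [0] ⊤
  [1] 0
  [2] 3
  [3] ⊤
  [4] ⊤
  [5] ⊤
  [6] ⊤

14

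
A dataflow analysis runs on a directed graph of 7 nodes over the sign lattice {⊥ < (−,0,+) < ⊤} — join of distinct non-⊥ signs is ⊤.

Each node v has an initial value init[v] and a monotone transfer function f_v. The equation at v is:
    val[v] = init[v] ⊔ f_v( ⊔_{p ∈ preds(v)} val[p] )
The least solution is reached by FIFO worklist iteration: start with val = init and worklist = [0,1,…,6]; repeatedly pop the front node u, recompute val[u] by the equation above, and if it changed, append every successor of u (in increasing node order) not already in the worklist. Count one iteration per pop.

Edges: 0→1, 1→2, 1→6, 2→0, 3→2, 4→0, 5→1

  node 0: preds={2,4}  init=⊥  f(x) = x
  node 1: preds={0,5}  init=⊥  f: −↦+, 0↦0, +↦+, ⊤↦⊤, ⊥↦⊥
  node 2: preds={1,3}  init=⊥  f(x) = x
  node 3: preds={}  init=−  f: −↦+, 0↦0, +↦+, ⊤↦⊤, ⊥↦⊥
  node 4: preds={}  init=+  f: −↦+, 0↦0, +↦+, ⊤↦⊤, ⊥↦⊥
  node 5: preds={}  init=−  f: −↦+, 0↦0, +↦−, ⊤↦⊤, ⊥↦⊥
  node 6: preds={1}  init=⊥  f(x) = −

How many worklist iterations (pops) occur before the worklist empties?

9

Iteration log — 9 steps:
  step 1. node 0  ⊔preds=+  new=+  old=⊥  +wl: 
  step 2. node 1  ⊔preds=⊤  new=⊤  old=⊥  +wl: 
  step 3. node 2  ⊔preds=⊤  new=⊤  old=⊥  +wl: 0
  step 4. node 3  ⊔preds=⊥  new=−  stable
  step 5. node 4  ⊔preds=⊥  new=+  stable
  step 6. node 5  ⊔preds=⊥  new=−  stable
  step 7. node 6  ⊔preds=⊤  new=−  old=⊥  +wl: 
  step 8. node 0  ⊔preds=⊤  new=⊤  old=+  +wl: 1
  step 9. node 1  ⊔preds=⊤  new=⊤  stable

Least fixpoint reached:
  node 0: ⊤
  node 1: ⊤
  node 2: ⊤
  node 3: −
  node 4: +
  node 5: −
  node 6: −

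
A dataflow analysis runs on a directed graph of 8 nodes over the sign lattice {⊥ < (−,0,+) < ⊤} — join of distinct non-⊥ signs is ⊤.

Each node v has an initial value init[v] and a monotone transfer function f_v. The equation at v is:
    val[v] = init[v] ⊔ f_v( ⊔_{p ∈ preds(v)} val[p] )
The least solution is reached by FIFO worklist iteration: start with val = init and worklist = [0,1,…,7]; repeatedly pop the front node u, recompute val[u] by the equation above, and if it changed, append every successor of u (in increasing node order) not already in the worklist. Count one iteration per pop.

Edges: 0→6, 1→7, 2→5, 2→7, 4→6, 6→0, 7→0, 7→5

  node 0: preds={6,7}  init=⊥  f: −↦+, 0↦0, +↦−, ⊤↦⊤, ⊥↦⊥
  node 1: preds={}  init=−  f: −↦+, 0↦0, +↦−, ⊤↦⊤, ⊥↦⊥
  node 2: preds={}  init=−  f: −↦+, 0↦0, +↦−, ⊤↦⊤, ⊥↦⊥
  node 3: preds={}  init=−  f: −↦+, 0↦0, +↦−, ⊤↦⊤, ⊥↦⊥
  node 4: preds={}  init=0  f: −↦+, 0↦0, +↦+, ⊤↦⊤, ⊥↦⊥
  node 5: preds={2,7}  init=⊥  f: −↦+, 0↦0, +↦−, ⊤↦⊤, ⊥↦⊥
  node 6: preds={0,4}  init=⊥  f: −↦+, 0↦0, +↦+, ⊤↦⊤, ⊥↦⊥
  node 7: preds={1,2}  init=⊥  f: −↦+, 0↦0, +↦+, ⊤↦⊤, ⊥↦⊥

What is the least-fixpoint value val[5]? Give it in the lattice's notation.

Worklist (12 pops):
  #1 pop 0: in=⊥ → ⊥ (no change)
  #2 pop 1: in=⊥ → − (no change)
  #3 pop 2: in=⊥ → − (no change)
  #4 pop 3: in=⊥ → − (no change)
  #5 pop 4: in=⊥ → 0 (no change)
  #6 pop 5: in=− → + (was ⊥); enqueue []
  #7 pop 6: in=0 → 0 (was ⊥); enqueue [0]
  #8 pop 7: in=− → + (was ⊥); enqueue [5]
  #9 pop 0: in=⊤ → ⊤ (was ⊥); enqueue [6]
  #10 pop 5: in=⊤ → ⊤ (was +); enqueue []
  #11 pop 6: in=⊤ → ⊤ (was 0); enqueue [0]
  #12 pop 0: in=⊤ → ⊤ (no change)

Fixpoint:
  val[0] = ⊤
  val[1] = −
  val[2] = −
  val[3] = −
  val[4] = 0
  val[5] = ⊤
  val[6] = ⊤
  val[7] = +

⊤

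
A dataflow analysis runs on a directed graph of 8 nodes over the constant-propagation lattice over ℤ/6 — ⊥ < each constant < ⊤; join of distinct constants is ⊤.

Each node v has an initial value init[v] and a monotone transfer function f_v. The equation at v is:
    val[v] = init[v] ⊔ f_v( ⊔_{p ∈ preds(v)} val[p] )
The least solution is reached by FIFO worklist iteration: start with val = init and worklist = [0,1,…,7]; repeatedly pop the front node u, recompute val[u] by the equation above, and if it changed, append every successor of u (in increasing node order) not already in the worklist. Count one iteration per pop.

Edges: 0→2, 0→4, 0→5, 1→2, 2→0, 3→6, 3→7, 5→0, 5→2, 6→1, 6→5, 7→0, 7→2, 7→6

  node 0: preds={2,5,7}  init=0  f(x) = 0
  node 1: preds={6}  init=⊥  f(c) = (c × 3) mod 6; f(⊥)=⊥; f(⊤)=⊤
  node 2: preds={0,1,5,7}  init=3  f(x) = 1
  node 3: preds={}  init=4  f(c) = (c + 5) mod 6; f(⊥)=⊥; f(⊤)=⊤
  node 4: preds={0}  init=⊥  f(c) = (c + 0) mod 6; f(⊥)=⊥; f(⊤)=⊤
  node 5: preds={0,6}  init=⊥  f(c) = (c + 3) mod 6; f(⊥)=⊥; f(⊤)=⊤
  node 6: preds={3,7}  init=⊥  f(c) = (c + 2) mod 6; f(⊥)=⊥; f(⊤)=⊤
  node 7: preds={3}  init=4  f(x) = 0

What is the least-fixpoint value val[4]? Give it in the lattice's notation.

0

Worklist (18 pops):
  #1 pop 0: in=⊤ → 0 (no change)
  #2 pop 1: in=⊥ → ⊥ (no change)
  #3 pop 2: in=⊤ → ⊤ (was 3); enqueue [0]
  #4 pop 3: in=⊥ → 4 (no change)
  #5 pop 4: in=0 → 0 (was ⊥); enqueue []
  #6 pop 5: in=0 → 3 (was ⊥); enqueue [2]
  #7 pop 6: in=4 → 0 (was ⊥); enqueue [1,5]
  #8 pop 7: in=4 → ⊤ (was 4); enqueue [6]
  #9 pop 0: in=⊤ → 0 (no change)
  #10 pop 2: in=⊤ → ⊤ (no change)
  #11 pop 1: in=0 → 0 (was ⊥); enqueue [2]
  #12 pop 5: in=0 → 3 (no change)
  #13 pop 6: in=⊤ → ⊤ (was 0); enqueue [1,5]
  #14 pop 2: in=⊤ → ⊤ (no change)
  #15 pop 1: in=⊤ → ⊤ (was 0); enqueue [2]
  #16 pop 5: in=⊤ → ⊤ (was 3); enqueue [0]
  #17 pop 2: in=⊤ → ⊤ (no change)
  #18 pop 0: in=⊤ → 0 (no change)

Fixpoint:
  val[0] = 0
  val[1] = ⊤
  val[2] = ⊤
  val[3] = 4
  val[4] = 0
  val[5] = ⊤
  val[6] = ⊤
  val[7] = ⊤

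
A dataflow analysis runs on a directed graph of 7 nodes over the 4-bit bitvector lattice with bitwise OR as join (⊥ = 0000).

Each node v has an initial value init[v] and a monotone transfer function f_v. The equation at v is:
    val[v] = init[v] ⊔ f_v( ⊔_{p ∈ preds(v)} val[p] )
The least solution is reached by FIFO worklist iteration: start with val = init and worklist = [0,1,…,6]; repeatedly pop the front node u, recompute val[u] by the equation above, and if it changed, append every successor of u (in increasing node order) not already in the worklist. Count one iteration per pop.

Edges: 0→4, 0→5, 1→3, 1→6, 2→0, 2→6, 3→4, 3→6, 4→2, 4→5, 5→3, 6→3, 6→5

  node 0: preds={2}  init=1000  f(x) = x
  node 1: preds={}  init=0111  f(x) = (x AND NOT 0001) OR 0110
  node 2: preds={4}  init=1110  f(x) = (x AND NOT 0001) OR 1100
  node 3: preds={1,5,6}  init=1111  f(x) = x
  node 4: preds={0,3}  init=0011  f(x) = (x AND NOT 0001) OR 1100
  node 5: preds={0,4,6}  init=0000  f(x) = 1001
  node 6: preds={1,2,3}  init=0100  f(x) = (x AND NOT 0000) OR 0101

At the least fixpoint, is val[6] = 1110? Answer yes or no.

no

Iteration log — 10 steps:
  step 1. node 0  ⊔preds=1110  new=1110  old=1000  +wl: 
  step 2. node 1  ⊔preds=0000  new=0111  stable
  step 3. node 2  ⊔preds=0011  new=1110  stable
  step 4. node 3  ⊔preds=0111  new=1111  stable
  step 5. node 4  ⊔preds=1111  new=1111  old=0011  +wl: 2
  step 6. node 5  ⊔preds=1111  new=1001  old=0000  +wl: 3
  step 7. node 6  ⊔preds=1111  new=1111  old=0100  +wl: 5
  step 8. node 2  ⊔preds=1111  new=1110  stable
  step 9. node 3  ⊔preds=1111  new=1111  stable
  step 10. node 5  ⊔preds=1111  new=1001  stable

Least fixpoint reached:
  node 0: 1110
  node 1: 0111
  node 2: 1110
  node 3: 1111
  node 4: 1111
  node 5: 1001
  node 6: 1111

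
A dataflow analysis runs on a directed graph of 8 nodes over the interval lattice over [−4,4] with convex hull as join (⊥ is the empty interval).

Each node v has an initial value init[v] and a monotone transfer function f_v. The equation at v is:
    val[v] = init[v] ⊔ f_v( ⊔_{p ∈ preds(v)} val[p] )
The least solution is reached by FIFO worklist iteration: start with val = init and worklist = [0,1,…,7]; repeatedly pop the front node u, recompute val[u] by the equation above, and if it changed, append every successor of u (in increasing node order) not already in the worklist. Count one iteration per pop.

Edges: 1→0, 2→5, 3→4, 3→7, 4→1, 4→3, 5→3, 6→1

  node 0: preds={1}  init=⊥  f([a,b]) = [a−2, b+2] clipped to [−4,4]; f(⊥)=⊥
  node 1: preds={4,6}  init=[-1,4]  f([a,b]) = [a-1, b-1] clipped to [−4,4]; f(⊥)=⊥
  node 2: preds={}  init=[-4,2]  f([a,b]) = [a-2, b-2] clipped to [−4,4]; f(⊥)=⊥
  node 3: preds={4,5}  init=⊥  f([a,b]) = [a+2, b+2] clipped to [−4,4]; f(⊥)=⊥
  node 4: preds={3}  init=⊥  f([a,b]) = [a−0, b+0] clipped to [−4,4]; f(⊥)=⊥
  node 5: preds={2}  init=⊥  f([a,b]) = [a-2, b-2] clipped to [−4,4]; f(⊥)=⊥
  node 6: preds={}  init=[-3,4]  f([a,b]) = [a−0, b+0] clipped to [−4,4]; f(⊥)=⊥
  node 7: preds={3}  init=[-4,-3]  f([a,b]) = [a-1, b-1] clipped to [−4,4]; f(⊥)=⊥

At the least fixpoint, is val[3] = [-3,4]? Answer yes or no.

no

Worklist (18 pops):
  #1 pop 0: in=[-1,4] → [-3,4] (was ⊥); enqueue []
  #2 pop 1: in=[-3,4] → [-4,4] (was [-1,4]); enqueue [0]
  #3 pop 2: in=⊥ → [-4,2] (no change)
  #4 pop 3: in=⊥ → ⊥ (no change)
  #5 pop 4: in=⊥ → ⊥ (no change)
  #6 pop 5: in=[-4,2] → [-4,0] (was ⊥); enqueue [3]
  #7 pop 6: in=⊥ → [-3,4] (no change)
  #8 pop 7: in=⊥ → [-4,-3] (no change)
  #9 pop 0: in=[-4,4] → [-4,4] (was [-3,4]); enqueue []
  #10 pop 3: in=[-4,0] → [-2,2] (was ⊥); enqueue [4,7]
  #11 pop 4: in=[-2,2] → [-2,2] (was ⊥); enqueue [1,3]
  #12 pop 7: in=[-2,2] → [-4,1] (was [-4,-3]); enqueue []
  #13 pop 1: in=[-3,4] → [-4,4] (no change)
  #14 pop 3: in=[-4,2] → [-2,4] (was [-2,2]); enqueue [4,7]
  #15 pop 4: in=[-2,4] → [-2,4] (was [-2,2]); enqueue [1,3]
  #16 pop 7: in=[-2,4] → [-4,3] (was [-4,1]); enqueue []
  #17 pop 1: in=[-3,4] → [-4,4] (no change)
  #18 pop 3: in=[-4,4] → [-2,4] (no change)

Fixpoint:
  val[0] = [-4,4]
  val[1] = [-4,4]
  val[2] = [-4,2]
  val[3] = [-2,4]
  val[4] = [-2,4]
  val[5] = [-4,0]
  val[6] = [-3,4]
  val[7] = [-4,3]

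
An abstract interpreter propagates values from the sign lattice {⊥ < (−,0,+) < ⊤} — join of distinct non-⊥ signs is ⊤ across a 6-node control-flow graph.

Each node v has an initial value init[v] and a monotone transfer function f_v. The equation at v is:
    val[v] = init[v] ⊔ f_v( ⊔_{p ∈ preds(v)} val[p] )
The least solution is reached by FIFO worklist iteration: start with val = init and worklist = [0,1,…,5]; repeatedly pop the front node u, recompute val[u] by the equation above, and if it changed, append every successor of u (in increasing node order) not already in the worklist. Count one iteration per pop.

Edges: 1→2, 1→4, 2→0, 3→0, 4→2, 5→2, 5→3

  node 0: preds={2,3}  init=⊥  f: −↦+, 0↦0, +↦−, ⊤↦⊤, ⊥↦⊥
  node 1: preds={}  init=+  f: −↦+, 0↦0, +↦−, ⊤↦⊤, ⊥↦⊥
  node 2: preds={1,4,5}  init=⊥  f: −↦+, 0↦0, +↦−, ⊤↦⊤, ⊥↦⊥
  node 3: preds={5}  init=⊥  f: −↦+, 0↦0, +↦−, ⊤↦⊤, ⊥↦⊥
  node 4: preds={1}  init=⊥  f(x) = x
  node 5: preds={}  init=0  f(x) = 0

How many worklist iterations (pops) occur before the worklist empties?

Trace (8 dequeues):
  [1] u=0 | in ⊥ | out ⊥ | ==
  [2] u=1 | in ⊥ | out + | ==
  [3] u=2 | in ⊤ | out ⊤ | prev ⊥ | push {0}
  [4] u=3 | in 0 | out 0 | prev ⊥ | push {}
  [5] u=4 | in + | out + | prev ⊥ | push {2}
  [6] u=5 | in ⊥ | out 0 | ==
  [7] u=0 | in ⊤ | out ⊤ | prev ⊥ | push {}
  [8] u=2 | in ⊤ | out ⊤ | ==

Converged values:
  [0] ⊤
  [1] +
  [2] ⊤
  [3] 0
  [4] +
  [5] 0

8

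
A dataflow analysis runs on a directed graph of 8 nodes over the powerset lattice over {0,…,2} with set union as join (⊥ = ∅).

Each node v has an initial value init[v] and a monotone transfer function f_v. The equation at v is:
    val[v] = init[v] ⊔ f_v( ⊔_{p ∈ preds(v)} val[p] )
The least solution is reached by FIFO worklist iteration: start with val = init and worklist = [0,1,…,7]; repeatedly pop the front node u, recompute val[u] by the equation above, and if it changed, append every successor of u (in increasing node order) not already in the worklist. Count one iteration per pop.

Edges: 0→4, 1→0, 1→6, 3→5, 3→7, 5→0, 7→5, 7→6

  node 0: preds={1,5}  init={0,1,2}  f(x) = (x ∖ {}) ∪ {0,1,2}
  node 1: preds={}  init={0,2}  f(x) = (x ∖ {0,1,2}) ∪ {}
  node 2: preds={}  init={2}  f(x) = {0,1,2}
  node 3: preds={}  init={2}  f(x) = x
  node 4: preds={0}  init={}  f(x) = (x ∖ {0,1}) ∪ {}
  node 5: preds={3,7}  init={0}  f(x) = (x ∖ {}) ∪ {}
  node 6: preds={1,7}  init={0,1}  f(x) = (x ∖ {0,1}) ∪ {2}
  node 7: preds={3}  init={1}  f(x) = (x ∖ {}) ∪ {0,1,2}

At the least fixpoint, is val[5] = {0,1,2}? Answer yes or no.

yes

Trace (11 dequeues):
  [1] u=0 | in {0,2} | out {0,1,2} | ==
  [2] u=1 | in {} | out {0,2} | ==
  [3] u=2 | in {} | out {0,1,2} | prev {2} | push {}
  [4] u=3 | in {} | out {2} | ==
  [5] u=4 | in {0,1,2} | out {2} | prev {} | push {}
  [6] u=5 | in {1,2} | out {0,1,2} | prev {0} | push {0}
  [7] u=6 | in {0,1,2} | out {0,1,2} | prev {0,1} | push {}
  [8] u=7 | in {2} | out {0,1,2} | prev {1} | push {5,6}
  [9] u=0 | in {0,1,2} | out {0,1,2} | ==
  [10] u=5 | in {0,1,2} | out {0,1,2} | ==
  [11] u=6 | in {0,1,2} | out {0,1,2} | ==

Converged values:
  [0] {0,1,2}
  [1] {0,2}
  [2] {0,1,2}
  [3] {2}
  [4] {2}
  [5] {0,1,2}
  [6] {0,1,2}
  [7] {0,1,2}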